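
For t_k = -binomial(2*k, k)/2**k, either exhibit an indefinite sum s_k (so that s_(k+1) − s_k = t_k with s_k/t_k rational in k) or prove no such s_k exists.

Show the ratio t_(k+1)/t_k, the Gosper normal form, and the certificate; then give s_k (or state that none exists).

r(k) = (2*k + 1)/(k + 1) after simplifying.
Normal form (A,B,C) = (2*k + 1, k + 1, 1).
Need (2*k + 1)·f(k+1) − (k)·f(k) = 1.
From deg A=1, deg B=1, deg C=0: d=-1.
deg f ≤ -1 is impossible — no certificate.

not Gosper-summable; s_k does not exist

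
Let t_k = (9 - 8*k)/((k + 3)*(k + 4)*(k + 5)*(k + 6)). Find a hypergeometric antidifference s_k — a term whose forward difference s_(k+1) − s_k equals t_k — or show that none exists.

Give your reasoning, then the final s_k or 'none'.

s_k = k*(-k**2 - 12*k + 193)/(60*(k + 3)*(k + 4)*(k + 5))

The ratio is (k + 3)*(8*k - 1)/((k + 7)*(8*k - 9)).
Factor: A=k + 3; B=k + 7; C=k - 9/8.
Need (k + 3)·f(k+1) − (k + 6)·f(k) = k - 9/8.
Degrees (1,1,1) ⇒ d ≤ 3.
Solve for f: f(k) = k*(k**2 + 12*k - 193)/480 (degree 3 ≤ 3).
Then R = B(k−1)f/C = k*(k + 6)*(k**2 + 12*k - 193)/(60*(8*k - 9)), so s_k = R(k)·t_k = k*(-k**2 - 12*k + 193)/(60*(k + 3)*(k + 4)*(k + 5)).
Verify: (9 - 8*k)/(k**4 + 18*k**3 + 119*k**2 + 342*k + 360) matches t_k.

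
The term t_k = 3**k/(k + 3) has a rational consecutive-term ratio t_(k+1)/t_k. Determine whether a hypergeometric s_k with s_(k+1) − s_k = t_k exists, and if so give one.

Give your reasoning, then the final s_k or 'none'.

none — t_k is not Gosper-summable

Compute t_(k+1)/t_k: get 3*(k + 3)/(k + 4).
Factor: A=3*k + 9; B=k + 4; C=1.
Solve (3*k + 9)·f(k+1) − (k + 3)·f(k) = 1.
Bound: deg f ≤ -1.
Negative degree bound (-1): no f exists, t_k not Gosper-summable.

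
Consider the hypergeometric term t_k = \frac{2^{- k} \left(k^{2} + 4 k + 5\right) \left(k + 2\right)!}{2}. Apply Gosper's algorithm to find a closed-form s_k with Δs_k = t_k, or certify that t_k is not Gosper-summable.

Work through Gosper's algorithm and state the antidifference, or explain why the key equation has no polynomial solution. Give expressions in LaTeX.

s_k = 2^{- k} \left(k + 2\right) \left(k + 2\right)!

Ratio r(k) = (k + 3)*(4*k + (k + 1)**2 + 9)/(2*(k**2 + 4*k + 5)).
Normal form (A,B,C) = (k/2 + 3/2, 1, k**2 + 4*k + 5).
Solve (k/2 + 3/2)·f(k+1) − (1)·f(k) = k**2 + 4*k + 5.
deg f ≤ 1 (via 1,0,2).
Solve for f: f(k) = 2*(k + 2) (degree 1 ≤ 1).
Then R = B(k−1)f/C = 2*(k + 2)/(k**2 + 4*k + 5), so s_k = R(k)·t_k = (k + 2)*factorial(k + 2)/2**k.
Verify: (k**2 + 4*k + 5)*factorial(k + 2)/(2*2**k) matches t_k.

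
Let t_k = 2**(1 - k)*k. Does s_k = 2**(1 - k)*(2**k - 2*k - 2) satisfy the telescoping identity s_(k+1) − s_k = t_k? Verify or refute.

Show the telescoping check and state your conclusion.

Valid: the claim telescopes to t_k.

s_(k+1) = 2**(1 - k)*(2**k - k - 2)
s_(k+1) − s_k = 2**(1 - k)*k
(s_(k+1) − s_k) − t_k = 0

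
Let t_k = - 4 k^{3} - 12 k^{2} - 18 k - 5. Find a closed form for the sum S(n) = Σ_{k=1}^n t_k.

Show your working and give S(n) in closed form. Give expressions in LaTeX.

t_(k+1)/t_k = (4*k**3 + 24*k**2 + 54*k + 39)/(4*k**3 + 12*k**2 + 18*k + 5).
A = 1, B = 1, C = k**3 + 3*k**2 + 9*k/2 + 5/4.
Solve (1)·f(k+1) − (1)·f(k) = k**3 + 3*k**2 + 9*k/2 + 5/4.
d = 4 from the (0,0,3) case.
A polynomial solution: f(k) = k*(k**3 + 2*k**2 + 4*k - 2)/4.
Get s_k = R·t_k = k*(-k**3 - 2*k**2 - 4*k + 2) with R(k) = B(k−1)f(k)/C(k) = k*(k**3 + 2*k**2 + 4*k - 2)/(4*k**3 + 12*k**2 + 18*k + 5).
Verify: -4*k**3 - 12*k**2 - 18*k - 5 matches t_k.
Telescope: S(n) = s_(n+1) − s_(1) = -n**4 - 6*n**3 - 16*n**2 - 16*n - 5 − (-5) = n*(-n**3 - 6*n**2 - 16*n - 16).

S(n) = n \left(- n^{3} - 6 n^{2} - 16 n - 16\right)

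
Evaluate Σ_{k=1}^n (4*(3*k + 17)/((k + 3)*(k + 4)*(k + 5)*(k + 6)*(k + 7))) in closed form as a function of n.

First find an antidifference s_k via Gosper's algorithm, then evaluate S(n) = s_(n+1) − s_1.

Step 1: r(k) = (k + 3)*(3*k + 20)/((k + 8)*(3*k + 17)).
Gosper form: A/B · C(k+1)/C(k) with A=k + 3, B=k + 8, C=k + 17/3.
Need (k + 3)·f(k+1) − (k + 7)·f(k) = k + 17/3.
Bound: deg f ≤ 4.
Match coefficients ⇒ f(k) = k*(k + 5)*(k**2 + 13*k + 54)/216.
R(k) = B(k−1)·f(k)/C(k) = k*(k + 5)*(k + 7)*(k**2 + 13*k + 54)/(72*(3*k + 17)); s_k = R·t_k = k*(k**2 + 13*k + 54)/(18*(k**3 + 13*k**2 + 54*k + 72)).
Check: Δs_k = 4*(3*k + 17)/(k**5 + 25*k**4 + 245*k**3 + 1175*k**2 + 2754*k + 2520). ✓
s_(n+1) = (n**3 + 16*n**2 + 83*n + 68)/(18*(n**3 + 16*n**2 + 83*n + 140)) and s_(1) = 17/630, so S(n) = n*(n**2 + 16*n + 83)/(35*(n**3 + 16*n**2 + 83*n + 140)).

S(n) = n*(n**2 + 16*n + 83)/(35*(n**3 + 16*n**2 + 83*n + 140))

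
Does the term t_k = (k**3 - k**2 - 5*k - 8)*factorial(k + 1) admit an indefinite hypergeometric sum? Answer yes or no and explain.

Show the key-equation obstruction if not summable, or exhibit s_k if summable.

Ratio r(k) = (k**4 + 4*k**3 - 21*k - 26)/(k**3 - k**2 - 5*k - 8).
Normal form (A,B,C) = (k + 2, 1, k**3 - k**2 - 5*k - 8).
Key eq: (k + 2)·f(k+1) = (1)·f(k) + (k**3 - k**2 - 5*k - 8).
d = 2 from the (1,0,3) case.
Solving with deg f ≤ 2: f(k) = k**2 - 4*k - 2.
R(k) = B(k−1)·f(k)/C(k) = (k**2 - 4*k - 2)/(k**3 - k**2 - 5*k - 8); s_k = R·t_k = (k**2 - 4*k - 2)*factorial(k + 1).
Check: Δs_k = (k**3 - k**2 - 5*k - 8)*factorial(k + 1). ✓

Yes. s_k = (k**2 - 4*k - 2)*factorial(k + 1).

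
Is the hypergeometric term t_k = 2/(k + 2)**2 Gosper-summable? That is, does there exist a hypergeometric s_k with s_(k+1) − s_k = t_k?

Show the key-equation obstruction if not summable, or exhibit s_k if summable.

Ratio r(k) = (k + 2)**2/(k + 3)**2.
So A=k**2 + 4*k + 4 and B=k**2 + 6*k + 9, with C=1.
Set up (k**2 + 4*k + 4)·f(k+1) − (k**2 + 4*k + 4)·f(k) − (1) = 0.
Bound: deg f ≤ 0.
Put f(k) = c0: A·f(k+1) − B(k−1)·f(k) − C = -1; need -1 = 0 — inconsistent ⇒ no f, not summable.

No; the coefficient equations for f are inconsistent.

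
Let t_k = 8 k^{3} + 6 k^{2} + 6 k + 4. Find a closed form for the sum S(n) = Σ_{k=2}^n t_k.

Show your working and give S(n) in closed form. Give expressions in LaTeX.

Ratio r(k) = (4*k**3 + 15*k**2 + 21*k + 12)/(4*k**3 + 3*k**2 + 3*k + 2).
Normal form (A,B,C) = (1, 1, k**3 + 3*k**2/4 + 3*k/4 + 1/2).
Key eq: (1)·f(k+1) = (1)·f(k) + (k**3 + 3*k**2/4 + 3*k/4 + 1/2).
deg f ≤ 4 (via 0,0,3).
Solving with deg f ≤ 4: f(k) = k*(k**3 - k**2 + k + 1)/4.
Certificate R = B(k−1)f/C = k*(k**3 - k**2 + k + 1)/(4*k**3 + 3*k**2 + 3*k + 2) gives s_k = 2*k*(k**3 - k**2 + k + 1).
Δs = 8*k**3 + 6*k**2 + 6*k + 4, as required.
Evaluate: s_(n+1) = 2*n**4 + 6*n**3 + 8*n**2 + 8*n + 4; subtract s_(2) = 28 ⇒ S(n) = 2*n**4 + 6*n**3 + 8*n**2 + 8*n - 24.

S(n) = 2 n^{4} + 6 n^{3} + 8 n^{2} + 8 n - 24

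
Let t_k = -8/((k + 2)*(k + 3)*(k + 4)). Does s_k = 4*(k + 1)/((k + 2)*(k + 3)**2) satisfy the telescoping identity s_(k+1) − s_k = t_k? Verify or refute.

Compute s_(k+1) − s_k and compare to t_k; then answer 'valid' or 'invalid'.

Invalid: residual 8*(3*k + 10)/(k**5 + 16*k**4 + 101*k**3 + 314*k**2 + 480*k + 288) ≠ 0.

s_(k+1) = 4*(k + 2)/((k + 3)*(k + 4)**2)
s_(k+1) − s_k = 4*(-(k + 1)*(k + 4)**2 + (k + 2)**2*(k + 3))/((k + 2)*(k + 3)**2*(k + 4)**2)
(s_(k+1) − s_k) − t_k = 8*(3*k + 10)/(k**5 + 16*k**4 + 101*k**3 + 314*k**2 + 480*k + 288)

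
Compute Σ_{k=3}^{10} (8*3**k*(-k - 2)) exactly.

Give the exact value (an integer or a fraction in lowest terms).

t_(k+1)/t_k = 3*(k + 3)/(k + 2).
A = 3, B = 1, C = k + 2.
Need (3)·f(k+1) − (1)·f(k) = k + 2.
d = 1 from the (0,0,1) case.
Solving with deg f ≤ 1: f(k) = (2*k + 1)/4.
Certificate R = B(k−1)f/C = (2*k + 1)/(4*(k + 2)) gives s_k = 3**k*(-4*k - 2).
s_(k+1) − s_k = 8*3**k*(-k - 2) = t_k.
Σ_(k=3)^(10) t_k = s_(11) − s_(3) = -8148762 − (-378) = -8148384.

Σ = -8148384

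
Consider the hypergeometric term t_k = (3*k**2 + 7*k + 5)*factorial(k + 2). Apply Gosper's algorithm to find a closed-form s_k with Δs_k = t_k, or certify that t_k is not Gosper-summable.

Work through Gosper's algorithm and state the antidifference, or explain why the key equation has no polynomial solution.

s_k = (3*k - 2)*factorial(k + 2)

Ratio r(k) = (k + 3)*(7*k + 3*(k + 1)**2 + 12)/(3*k**2 + 7*k + 5).
Normal form (A,B,C) = (k + 3, 1, k**2 + 7*k/3 + 5/3).
Set up (k + 3)·f(k+1) − (1)·f(k) − (k**2 + 7*k/3 + 5/3) = 0.
deg f ≤ 1 (via 1,0,2).
Solve for f: f(k) = (3*k - 2)/3 (degree 1 ≤ 1).
So s_k = (B(k−1)f/C)·t_k = ((3*k - 2)/(3*k**2 + 7*k + 5))·t_k = (3*k - 2)*factorial(k + 2).
Check: Δs_k = (3*k**2 + 7*k + 5)*factorial(k + 2). ✓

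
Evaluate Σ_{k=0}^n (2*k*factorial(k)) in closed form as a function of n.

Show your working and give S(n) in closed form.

S(n) = 2*factorial(n + 1) - 2

t_(k+1)/t_k = (k + 1)**2/k.
Factor: A=k + 1; B=1; C=k.
f must satisfy (k + 1)·f(k+1) − (1)·f(k) = k.
d = 0 from the (1,0,1) case.
Match coefficients ⇒ f(k) = 1.
R(k) = B(k−1)·f(k)/C(k) = 1/k; s_k = R·t_k = 2*factorial(k).
Verify: 2*k*factorial(k) matches t_k.
Evaluate: s_(n+1) = 2*factorial(n + 1); subtract s_(0) = 2 ⇒ S(n) = 2*factorial(n + 1) - 2.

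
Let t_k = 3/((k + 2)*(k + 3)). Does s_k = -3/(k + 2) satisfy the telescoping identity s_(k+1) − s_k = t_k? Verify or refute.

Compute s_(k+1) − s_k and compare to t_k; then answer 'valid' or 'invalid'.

valid (s_(k+1) − s_k reduces to t_k)

s_(k+1) = -3/(k + 3)
s_(k+1) − s_k = 3/((k + 2)*(k + 3))
(s_(k+1) − s_k) − t_k = 0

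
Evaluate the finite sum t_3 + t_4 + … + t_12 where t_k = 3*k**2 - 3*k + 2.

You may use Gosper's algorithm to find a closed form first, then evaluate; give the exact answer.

t_(k+1)/t_k = (3*k**2 + 3*k + 2)/(3*k**2 - 3*k + 2).
A = 1, B = 1, C = k**2 - k + 2/3.
f must satisfy (1)·f(k+1) − (1)·f(k) = k**2 - k + 2/3.
Bound: deg f ≤ 3.
Match coefficients ⇒ f(k) = k*(k**2 - 3*k + 4)/3.
R(k) = B(k−1)·f(k)/C(k) = k*(k**2 - 3*k + 4)/(3*k**2 - 3*k + 2); s_k = R·t_k = k*(k**2 - 3*k + 4).
s_(k+1) − s_k = 3*k**2 - 3*k + 2 = t_k.
Evaluate s at k=13 and k=3: 1742 and 12; difference 1730.

Σ = 1730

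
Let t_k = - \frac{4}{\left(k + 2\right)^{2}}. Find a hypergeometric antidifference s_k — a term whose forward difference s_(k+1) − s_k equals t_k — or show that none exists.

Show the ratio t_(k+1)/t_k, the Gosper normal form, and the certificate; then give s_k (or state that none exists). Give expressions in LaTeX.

not Gosper-summable; s_k does not exist

Ratio r(k) = (k + 2)**2/(k + 3)**2.
So A=k**2 + 4*k + 4 and B=k**2 + 6*k + 9, with C=1.
Key eq: (k**2 + 4*k + 4)·f(k+1) = (k**2 + 4*k + 4)·f(k) + (1).
Bound: deg f ≤ 0.
Write f(k) = c0. Then LHS − RHS = -1, requiring -1 = 0: contradictory. No certificate.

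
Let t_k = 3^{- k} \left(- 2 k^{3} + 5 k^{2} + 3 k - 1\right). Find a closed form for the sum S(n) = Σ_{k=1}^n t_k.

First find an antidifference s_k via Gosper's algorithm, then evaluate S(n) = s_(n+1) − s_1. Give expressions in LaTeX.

S(n) = 3^{- n} \left(3^{n} + n^{3} + 2 n^{2} - 1\right)

Compute t_(k+1)/t_k: get (2*k**3 + k**2 - 7*k - 5)/(3*(2*k**3 - 5*k**2 - 3*k + 1)).
Take A(k)=1/3, B(k)=1, C(k)=k**3 - 5*k**2/2 - 3*k/2 + 1/2.
f must satisfy (1/3)·f(k+1) − (1)·f(k) = k**3 - 5*k**2/2 - 3*k/2 + 1/2.
From deg A=0, deg B=0, deg C=3: d=3.
Solve for f: f(k) = -3*k*(k**2 - k - 1)/2 (degree 3 ≤ 3).
Then R = B(k−1)f/C = -3*k*(k**2 - k - 1)/(2*k**3 - 5*k**2 - 3*k + 1), so s_k = R(k)·t_k = 3**(1 - k)*k*(k**2 - k - 1).
s_(k+1) − s_k = (-2*k**3 + 5*k**2 + 3*k - 1)/3**k = t_k.
s_(n+1) = (n**3 + 2*n**2 - 1)/3**n and s_(1) = -1, so S(n) = (3**n + n**3 + 2*n**2 - 1)/3**n.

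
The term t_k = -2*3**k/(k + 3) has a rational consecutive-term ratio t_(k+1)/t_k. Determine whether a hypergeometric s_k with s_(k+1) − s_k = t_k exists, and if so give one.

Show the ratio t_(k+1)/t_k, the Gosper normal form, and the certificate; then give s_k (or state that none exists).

none (Gosper's algorithm certifies no s_k)

Compute t_(k+1)/t_k: get 3*(k + 3)/(k + 4).
A = 3*k + 9, B = k + 4, C = 1.
Key eq: (3*k + 9)·f(k+1) = (k + 3)·f(k) + (1).
From deg A=1, deg B=1, deg C=0: d=-1.
d = -1 < 0 ⇒ no nonzero polynomial f; not summable.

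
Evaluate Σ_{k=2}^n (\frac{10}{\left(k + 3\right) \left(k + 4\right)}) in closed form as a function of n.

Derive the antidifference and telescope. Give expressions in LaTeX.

S(n) = \frac{2 \left(n - 1\right)}{n + 4}

The ratio is (k + 3)/(k + 5).
Take A(k)=k + 3, B(k)=k + 5, C(k)=1.
Key eq: (k + 3)·f(k+1) = (k + 4)·f(k) + (1).
From deg A=1, deg B=1, deg C=0: d=1.
Solve for f: f(k) = k/3 (degree 1 ≤ 1).
Get s_k = R·t_k = 10*k/(3*(k + 3)) with R(k) = B(k−1)f(k)/C(k) = k*(k + 4)/3.
Check: Δs_k = 10/(k**2 + 7*k + 12). ✓
Telescope: S(n) = s_(n+1) − s_(2) = 10*(n + 1)/(3*(n + 4)) − (4/3) = 2*(n - 1)/(n + 4).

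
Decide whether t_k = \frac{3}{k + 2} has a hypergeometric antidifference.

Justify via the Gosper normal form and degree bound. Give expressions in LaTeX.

Step 1: r(k) = (k + 2)/(k + 3).
Gosper form: A/B · C(k+1)/C(k) with A=k + 2, B=k + 3, C=1.
Solve (k + 2)·f(k+1) − (k + 2)·f(k) = 1.
deg f ≤ 0 (via 1,1,0).
Put f(k) = c0: A·f(k+1) − B(k−1)·f(k) − C = -1; need -1 = 0 — inconsistent ⇒ no f, not summable.

No — key equation has no polynomial f.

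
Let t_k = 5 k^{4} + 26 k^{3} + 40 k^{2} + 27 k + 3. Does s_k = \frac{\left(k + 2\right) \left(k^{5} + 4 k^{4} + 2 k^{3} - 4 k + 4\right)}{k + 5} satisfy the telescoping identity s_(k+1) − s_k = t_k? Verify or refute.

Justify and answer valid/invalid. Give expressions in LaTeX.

Invalid: residual \frac{3 \left(- 4 k^{5} - 47 k^{4} - 168 k^{3} - 227 k^{2} - 142 k - 11\right)}{k^{2} + 11 k + 30} ≠ 0.

s_(k+1) = (k + 3)*(-4*k + (k + 1)**5 + 4*(k + 1)**4 + 2*(k + 1)**3)/(k + 6)
s_(k+1) − s_k = (5*k**6 + 69*k**5 + 335*k**4 + 743*k**3 + 819*k**2 + 417*k + 57)/(k**2 + 11*k + 30)
(s_(k+1) − s_k) − t_k = 3*(-4*k**5 - 47*k**4 - 168*k**3 - 227*k**2 - 142*k - 11)/(k**2 + 11*k + 30)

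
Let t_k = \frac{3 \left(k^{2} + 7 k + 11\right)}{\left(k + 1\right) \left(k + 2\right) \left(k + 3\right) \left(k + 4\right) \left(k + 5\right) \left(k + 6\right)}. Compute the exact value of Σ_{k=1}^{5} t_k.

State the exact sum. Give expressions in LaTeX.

Σ = 215/11088

r(k) = (k + 1)*(7*k + (k + 1)**2 + 18)/((k + 7)*(k**2 + 7*k + 11)) after simplifying.
A = k + 1, B = k + 7, C = k**2 + 7*k + 11.
Set up (k + 1)·f(k+1) − (k + 6)·f(k) − (k**2 + 7*k + 11) = 0.
From deg A=1, deg B=1, deg C=2: d=5.
A polynomial solution: f(k) = k*(k + 2)*(k + 4)*(k**2 + 9*k + 23)/45.
Get s_k = R·t_k = k*(k**2 + 9*k + 23)/(15*(k**3 + 9*k**2 + 23*k + 15)) with R(k) = B(k−1)f(k)/C(k) = k*(k + 2)*(k + 4)*(k + 6)*(k**2 + 9*k + 23)/(45*(k**2 + 7*k + 11)).
Δs = 3*(k**2 + 7*k + 11)/(k**6 + 21*k**5 + 175*k**4 + 735*k**3 + 1624*k**2 + 1764*k + 720), as required.
Sum = s_(6) − s_(1); s_(6) = 226/3465, s_(1) = 11/240 ⇒ 215/11088.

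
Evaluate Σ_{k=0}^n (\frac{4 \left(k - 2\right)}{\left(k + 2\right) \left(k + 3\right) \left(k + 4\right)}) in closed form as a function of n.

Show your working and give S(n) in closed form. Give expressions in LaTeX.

S(n) = \frac{4 \left(- n - 1\right)}{n^{2} + 7 n + 12}

Step 1: r(k) = (k - 1)*(k + 2)/((k - 2)*(k + 5)).
A = k + 2, B = k + 5, C = k - 2.
Set up (k + 2)·f(k+1) − (k + 4)·f(k) − (k - 2) = 0.
d = 2 from the (1,1,1) case.
Solving with deg f ≤ 2: f(k) = -k.
Get s_k = R·t_k = -4*k/((k + 2)*(k + 3)) with R(k) = B(k−1)f(k)/C(k) = -k*(k + 4)/(k - 2).
Verify: 4*(k - 2)/(k**3 + 9*k**2 + 26*k + 24) matches t_k.
Telescope: S(n) = s_(n+1) − s_(0) = 4*(-n - 1)/(n**2 + 7*n + 12) − (0) = 4*(-n - 1)/(n**2 + 7*n + 12).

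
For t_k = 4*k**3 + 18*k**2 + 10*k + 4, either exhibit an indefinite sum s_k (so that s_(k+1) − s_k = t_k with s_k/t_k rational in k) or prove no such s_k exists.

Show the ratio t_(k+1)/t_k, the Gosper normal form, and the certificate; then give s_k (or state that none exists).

s_k = k*(k**3 + 4*k**2 - 3*k + 2)

t_(k+1)/t_k = (2*k**3 + 15*k**2 + 29*k + 18)/(2*k**3 + 9*k**2 + 5*k + 2).
Gosper form: A/B · C(k+1)/C(k) with A=1, B=1, C=k**3 + 9*k**2/2 + 5*k/2 + 1.
Set up (1)·f(k+1) − (1)·f(k) − (k**3 + 9*k**2/2 + 5*k/2 + 1) = 0.
deg f ≤ 4 (via 0,0,3).
Solving with deg f ≤ 4: f(k) = k*(k**3 + 4*k**2 - 3*k + 2)/4.
Get s_k = R·t_k = k*(k**3 + 4*k**2 - 3*k + 2) with R(k) = B(k−1)f(k)/C(k) = k*(k**3 + 4*k**2 - 3*k + 2)/(2*(2*k**3 + 9*k**2 + 5*k + 2)).
Δs = 4*k**3 + 18*k**2 + 10*k + 4, as required.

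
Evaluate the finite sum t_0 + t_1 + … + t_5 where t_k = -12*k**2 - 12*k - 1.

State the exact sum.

Σ = -846

t_(k+1)/t_k = (12*k**2 + 36*k + 25)/(12*k**2 + 12*k + 1).
A = 1, B = 1, C = k**2 + k + 1/12.
Key eq: (1)·f(k+1) = (1)·f(k) + (k**2 + k + 1/12).
d = 3 from the (0,0,2) case.
Coefficient equations give f(k) = k*(4*k**2 - 3)/12.
R(k) = B(k−1)·f(k)/C(k) = k*(4*k**2 - 3)/(12*k**2 + 12*k + 1); s_k = R·t_k = k*(3 - 4*k**2).
Check: Δs_k = -12*k**2 - 12*k - 1. ✓
Σ_(k=0)^(5) t_k = s_(6) − s_(0) = -846 − (0) = -846.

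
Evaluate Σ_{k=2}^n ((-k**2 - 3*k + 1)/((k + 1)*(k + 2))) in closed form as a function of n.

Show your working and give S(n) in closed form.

S(n) = (1 - n**2)/(n + 2)

r(k) = (k + 1)*(3*k + (k + 1)**2 + 2)/((k + 3)*(k**2 + 3*k - 1)) after simplifying.
Take A(k)=k + 1, B(k)=k + 3, C(k)=k**2 + 3*k - 1.
Set up (k + 1)·f(k+1) − (k + 2)·f(k) − (k**2 + 3*k - 1) = 0.
deg f ≤ 2 (via 1,1,2).
Solve for f: f(k) = k*(k - 2) (degree 2 ≤ 2).
Certificate R = B(k−1)f/C = k*(k - 2)*(k + 2)/(k**2 + 3*k - 1) gives s_k = k*(2 - k)/(k + 1).
Check: Δs_k = (-k**2 - 3*k + 1)/(k**2 + 3*k + 2). ✓
s_(n+1) = (1 - n**2)/(n + 2) and s_(2) = 0, so S(n) = (1 - n**2)/(n + 2).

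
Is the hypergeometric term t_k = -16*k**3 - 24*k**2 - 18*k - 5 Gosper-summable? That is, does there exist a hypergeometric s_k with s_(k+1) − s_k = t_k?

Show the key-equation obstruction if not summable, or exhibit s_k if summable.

Yes. s_k = -4*k**4 - k**2.

Compute t_(k+1)/t_k: get (16*k**3 + 72*k**2 + 114*k + 63)/(16*k**3 + 24*k**2 + 18*k + 5).
Take A(k)=1, B(k)=1, C(k)=k**3 + 3*k**2/2 + 9*k/8 + 5/16.
Need (1)·f(k+1) − (1)·f(k) = k**3 + 3*k**2/2 + 9*k/8 + 5/16.
d = 4 from the (0,0,3) case.
Solving with deg f ≤ 4: f(k) = k**2*(4*k**2 + 1)/16.
Then R = B(k−1)f/C = k**2*(4*k**2 + 1)/((2*k + 1)*(8*k**2 + 8*k + 5)), so s_k = R(k)·t_k = -4*k**4 - k**2.
Check: Δs_k = -16*k**3 - 24*k**2 - 18*k - 5. ✓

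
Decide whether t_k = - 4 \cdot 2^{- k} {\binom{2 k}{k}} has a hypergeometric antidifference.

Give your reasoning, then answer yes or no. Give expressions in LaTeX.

r(k) = (2*k + 1)/(k + 1) after simplifying.
So A=2*k + 1 and B=k + 1, with C=1.
f must satisfy (2*k + 1)·f(k+1) − (k)·f(k) = 1.
deg f ≤ -1 (via 1,1,0).
Negative degree bound (-1): no f exists, t_k not Gosper-summable.

No — negative degree bound, so no certificate f.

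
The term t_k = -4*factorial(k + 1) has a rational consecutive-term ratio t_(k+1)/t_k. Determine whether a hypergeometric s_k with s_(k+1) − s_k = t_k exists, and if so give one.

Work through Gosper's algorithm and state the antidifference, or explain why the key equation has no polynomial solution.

r(k) = k + 2 after simplifying.
Take A(k)=k + 2, B(k)=1, C(k)=1.
f must satisfy (k + 2)·f(k+1) − (1)·f(k) = 1.
Bound: deg f ≤ -1.
d = -1 < 0 ⇒ no nonzero polynomial f; not summable.

not Gosper-summable; s_k does not exist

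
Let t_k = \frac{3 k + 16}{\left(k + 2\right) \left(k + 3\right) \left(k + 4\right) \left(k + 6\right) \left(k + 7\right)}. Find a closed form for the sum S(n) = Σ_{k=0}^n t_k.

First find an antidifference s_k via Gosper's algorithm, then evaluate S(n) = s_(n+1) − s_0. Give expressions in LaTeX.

Step 1: r(k) = (k + 2)*(k + 6)*(3*k + 19)/((k + 5)*(k + 8)*(3*k + 16)).
Factor: A=k + 2; B=k + 8; C=k**2 + 31*k/3 + 80/3.
Need (k + 2)·f(k+1) − (k + 7)·f(k) = k**2 + 31*k/3 + 80/3.
Bound: deg f ≤ 5.
Solving with deg f ≤ 5: f(k) = k*(k + 4)*(k + 5)*(k**2 + 11*k + 36)/108.
Certificate R = B(k−1)f/C = k*(k + 4)*(k + 7)*(k**2 + 11*k + 36)/(36*(3*k + 16)) gives s_k = k*(k**2 + 11*k + 36)/(36*(k**3 + 11*k**2 + 36*k + 36)).
Δs = (3*k + 16)/(k**5 + 22*k**4 + 185*k**3 + 740*k**2 + 1404*k + 1008), as required.
Σ_(k=0)^n t_k = s_(n+1) − s_(0) = ((n**3 + 14*n**2 + 61*n + 48)/(36*(n**3 + 14*n**2 + 61*n + 84))) − (0), i.e. (n**3 + 14*n**2 + 61*n + 48)/(36*(n**3 + 14*n**2 + 61*n + 84)).

S(n) = \frac{n^{3} + 14 n^{2} + 61 n + 48}{36 \left(n^{3} + 14 n^{2} + 61 n + 84\right)}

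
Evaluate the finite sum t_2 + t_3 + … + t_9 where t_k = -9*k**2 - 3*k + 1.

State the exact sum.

Σ = -2680

Ratio r(k) = (9*k**2 + 21*k + 11)/(9*k**2 + 3*k - 1).
A = 1, B = 1, C = k**2 + k/3 - 1/9.
Need (1)·f(k+1) − (1)·f(k) = k**2 + k/3 - 1/9.
Degrees (0,0,2) ⇒ d ≤ 3.
Match coefficients ⇒ f(k) = k*(3*k**2 - 3*k - 1)/9.
So s_k = (B(k−1)f/C)·t_k = (k*(3*k**2 - 3*k - 1)/(9*k**2 + 3*k - 1))·t_k = k*(-3*k**2 + 3*k + 1).
Verify: -9*k**2 - 3*k + 1 matches t_k.
Σ_(k=2)^(9) t_k = s_(10) − s_(2) = -2690 − (-10) = -2680.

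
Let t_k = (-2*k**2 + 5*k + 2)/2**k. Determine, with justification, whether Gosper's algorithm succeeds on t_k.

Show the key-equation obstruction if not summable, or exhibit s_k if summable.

Yes. s_k = 2**(1 - k)*(2*k**2 - k - 1).

Step 1: r(k) = (2*k**2 - k - 5)/(2*(2*k**2 - 5*k - 2)).
Take A(k)=1/2, B(k)=1, C(k)=k**2 - 5*k/2 - 1.
Solve (1/2)·f(k+1) − (1)·f(k) = k**2 - 5*k/2 - 1.
Bound: deg f ≤ 2.
Coefficient equations give f(k) = -(k - 1)*(2*k + 1).
Certificate R = B(k−1)f/C = -2*(k - 1)*(2*k + 1)/(2*k**2 - 5*k - 2) gives s_k = 2**(1 - k)*(2*k**2 - k - 1).
s_(k+1) − s_k = (-2*k**2 + 5*k + 2)/2**k = t_k.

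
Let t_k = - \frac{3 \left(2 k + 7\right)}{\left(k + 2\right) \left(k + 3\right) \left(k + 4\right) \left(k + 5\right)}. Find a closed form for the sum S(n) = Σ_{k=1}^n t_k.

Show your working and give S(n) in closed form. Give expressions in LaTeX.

Compute t_(k+1)/t_k: get (k + 2)*(2*k + 9)/((k + 6)*(2*k + 7)).
Factor: A=k + 2; B=k + 6; C=k + 7/2.
Set up (k + 2)·f(k+1) − (k + 5)·f(k) − (k + 7/2) = 0.
Bound: deg f ≤ 3.
Coefficient equations give f(k) = k*(k + 3)*(k + 6)/16.
Get s_k = R·t_k = 3*k*(-k - 6)/(8*(k**2 + 6*k + 8)) with R(k) = B(k−1)f(k)/C(k) = k*(k + 3)*(k + 5)*(k + 6)/(8*(2*k + 7)).
Verify: 3*(-2*k - 7)/(k**4 + 14*k**3 + 71*k**2 + 154*k + 120) matches t_k.
s_(n+1) = 3*(-n**2 - 8*n - 7)/(8*(n**2 + 8*n + 15)) and s_(1) = -7/40, so S(n) = n*(-n - 8)/(5*(n**2 + 8*n + 15)).

S(n) = \frac{n \left(- n - 8\right)}{5 \left(n^{2} + 8 n + 15\right)}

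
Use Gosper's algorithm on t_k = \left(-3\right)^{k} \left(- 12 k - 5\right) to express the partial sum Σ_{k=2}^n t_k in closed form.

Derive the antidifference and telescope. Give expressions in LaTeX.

S(n) = - 6 \left(-3\right)^{n} + 3 \left(-3\right)^{n + 1} n - 45

The ratio is 3*(-12*k - 17)/(12*k + 5).
A = -3, B = 1, C = k + 5/12.
f must satisfy (-3)·f(k+1) − (1)·f(k) = k + 5/12.
From deg A=0, deg B=0, deg C=1: d=1.
Solve for f: f(k) = -(3*k - 1)/12 (degree 1 ≤ 1).
Certificate R = B(k−1)f/C = -(3*k - 1)/(12*k + 5) gives s_k = (-3)**k*(3*k - 1).
Check: Δs_k = (-3)**k*(-12*k - 5). ✓
Telescope: S(n) = s_(n+1) − s_(2) = (-3)**(n + 1)*(3*n + 2) − (45) = -6*(-3)**n + 3*(-3)**(n + 1)*n - 45.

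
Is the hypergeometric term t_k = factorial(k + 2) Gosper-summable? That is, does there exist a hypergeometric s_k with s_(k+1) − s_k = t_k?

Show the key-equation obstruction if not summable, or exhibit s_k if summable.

No — key equation has no polynomial f.

t_(k+1)/t_k = k + 3.
Take A(k)=k + 3, B(k)=1, C(k)=1.
Solve (k + 3)·f(k+1) − (1)·f(k) = 1.
deg f ≤ -1 (via 1,0,0).
Bound -1 < 0, so the key equation has no polynomial solution.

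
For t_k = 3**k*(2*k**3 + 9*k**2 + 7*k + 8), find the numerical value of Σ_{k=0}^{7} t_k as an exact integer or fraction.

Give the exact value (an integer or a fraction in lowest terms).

Σ = 3332984

Step 1: r(k) = 3*(2*k**3 + 15*k**2 + 31*k + 26)/(2*k**3 + 9*k**2 + 7*k + 8).
Factor: A=3; B=1; C=k**3 + 9*k**2/2 + 7*k/2 + 4.
Key eq: (3)·f(k+1) = (1)·f(k) + (k**3 + 9*k**2/2 + 7*k/2 + 4).
Degrees (0,0,3) ⇒ d ≤ 3.
Solving with deg f ≤ 3: f(k) = (k**3 - k + 4)/2.
Then R = B(k−1)f/C = (k**3 - k + 4)/(2*k**3 + 9*k**2 + 7*k + 8), so s_k = R(k)·t_k = 3**k*(k**3 - k + 4).
Verify: 3**k*(-k**3 - 2*k + 3*(k + 1)**3 + 5) matches t_k.
Σ_(k=0)^(7) t_k = s_(8) − s_(0) = 3332988 − (4) = 3332984.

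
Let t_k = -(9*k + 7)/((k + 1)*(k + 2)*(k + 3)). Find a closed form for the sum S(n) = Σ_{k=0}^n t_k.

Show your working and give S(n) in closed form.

S(n) = (-4*n**2 - 11*n - 7)/(n**2 + 5*n + 6)

The ratio is (k + 1)*(9*k + 16)/((k + 4)*(9*k + 7)).
So A=k + 1 and B=k + 4, with C=k + 7/9.
Need (k + 1)·f(k+1) − (k + 3)·f(k) = k + 7/9.
deg f ≤ 2 (via 1,1,1).
Coefficient equations give f(k) = k*(4*k + 3)/9.
Then R = B(k−1)f/C = k*(k + 3)*(4*k + 3)/(9*k + 7), so s_k = R(k)·t_k = k*(-4*k - 3)/((k + 1)*(k + 2)).
Check: Δs_k = (-9*k - 7)/(k**3 + 6*k**2 + 11*k + 6). ✓
s_(n+1) = (-4*n**2 - 11*n - 7)/(n**2 + 5*n + 6) and s_(0) = 0, so S(n) = (-4*n**2 - 11*n - 7)/(n**2 + 5*n + 6).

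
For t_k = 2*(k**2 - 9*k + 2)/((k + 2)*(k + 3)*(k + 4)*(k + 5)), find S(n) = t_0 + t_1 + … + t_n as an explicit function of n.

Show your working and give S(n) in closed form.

r(k) = -(k + 2)*(9*k - (k + 1)**2 + 7)/((k + 6)*(k**2 - 9*k + 2)) after simplifying.
A = k + 2, B = k + 6, C = k**2 - 9*k + 2.
Solve (k + 2)·f(k+1) − (k + 5)·f(k) = k**2 - 9*k + 2.
d = 3 from the (1,1,2) case.
Solving with deg f ≤ 3: f(k) = -k*(k - 2).
Certificate R = B(k−1)f/C = -k*(k - 2)*(k + 5)/(k**2 - 9*k + 2) gives s_k = 2*k*(2 - k)/((k + 2)*(k + 3)*(k + 4)).
Check: Δs_k = 2*(k**2 - 9*k + 2)/(k**4 + 14*k**3 + 71*k**2 + 154*k + 120). ✓
s_(n+1) = 2*(1 - n**2)/(n**3 + 12*n**2 + 47*n + 60) and s_(0) = 0, so S(n) = 2*(1 - n**2)/(n**3 + 12*n**2 + 47*n + 60).

S(n) = 2*(1 - n**2)/(n**3 + 12*n**2 + 47*n + 60)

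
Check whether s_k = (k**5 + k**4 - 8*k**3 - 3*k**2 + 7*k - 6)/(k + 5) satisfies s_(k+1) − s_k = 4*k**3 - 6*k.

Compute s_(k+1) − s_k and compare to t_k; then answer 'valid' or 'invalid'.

Invalid: residual 2*(-3*k**4 - 22*k**3 + 4*k**2 + 33*k - 2)/(k**2 + 11*k + 30) ≠ 0.

s_(k+1) = (k**5 + 6*k**4 + 6*k**3 - 11*k**2 - 14*k - 8)/(k + 6)
s_(k+1) − s_k = 2*(2*k**5 + 19*k**4 + 35*k**3 - 29*k**2 - 57*k - 2)/(k**2 + 11*k + 30)
(s_(k+1) − s_k) − t_k = 2*(-3*k**4 - 22*k**3 + 4*k**2 + 33*k - 2)/(k**2 + 11*k + 30)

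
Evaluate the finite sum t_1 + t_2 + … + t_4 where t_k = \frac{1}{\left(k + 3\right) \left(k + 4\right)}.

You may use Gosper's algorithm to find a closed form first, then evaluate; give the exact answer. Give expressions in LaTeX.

Σ = 1/8

r(k) = (k + 3)/(k + 5) after simplifying.
Gosper form: A/B · C(k+1)/C(k) with A=k + 3, B=k + 5, C=1.
Need (k + 3)·f(k+1) − (k + 4)·f(k) = 1.
Bound: deg f ≤ 1.
A polynomial solution: f(k) = k/3.
Certificate R = B(k−1)f/C = k*(k + 4)/3 gives s_k = k/(3*(k + 3)).
Δs = 1/(k**2 + 7*k + 12), as required.
Evaluate s at k=5 and k=1: 5/24 and 1/12; difference 1/8.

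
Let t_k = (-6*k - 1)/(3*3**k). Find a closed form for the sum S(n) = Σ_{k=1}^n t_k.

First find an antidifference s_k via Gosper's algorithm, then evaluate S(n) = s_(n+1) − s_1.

Compute t_(k+1)/t_k: get (6*k + 7)/(3*(6*k + 1)).
Factor: A=1/3; B=1; C=k + 1/6.
Solve (1/3)·f(k+1) − (1)·f(k) = k + 1/6.
d = 1 from the (0,0,1) case.
Match coefficients ⇒ f(k) = -(3*k + 2)/2.
So s_k = (B(k−1)f/C)·t_k = (-3*(3*k + 2)/(6*k + 1))·t_k = (3*k + 2)/3**k.
Check: Δs_k = (-6*k - 1)/(3*3**k). ✓
Σ_(k=1)^n t_k = s_(n+1) − s_(1) = (3**(-n - 1)*(3*n + 5)) − (5/3), i.e. 3**(-n - 1)*(-5*3**n + 3*n + 5).

S(n) = 3**(-n - 1)*(-5*3**n + 3*n + 5)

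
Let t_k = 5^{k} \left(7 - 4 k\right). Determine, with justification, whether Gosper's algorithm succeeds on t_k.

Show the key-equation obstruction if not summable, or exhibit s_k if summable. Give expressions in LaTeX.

r(k) = 5*(4*k - 3)/(4*k - 7) after simplifying.
Take A(k)=5, B(k)=1, C(k)=k - 7/4.
f must satisfy (5)·f(k+1) − (1)·f(k) = k - 7/4.
Bound: deg f ≤ 1.
Match coefficients ⇒ f(k) = (k - 3)/4.
R(k) = B(k−1)·f(k)/C(k) = (k - 3)/(4*k - 7); s_k = R·t_k = 5**k*(3 - k).
Check: Δs_k = 5**k*(7 - 4*k). ✓

Yes. s_k = 5^{k} \left(3 - k\right).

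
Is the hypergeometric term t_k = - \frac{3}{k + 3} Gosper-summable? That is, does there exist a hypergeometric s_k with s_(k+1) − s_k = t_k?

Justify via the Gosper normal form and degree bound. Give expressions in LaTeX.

Compute t_(k+1)/t_k: get (k + 3)/(k + 4).
A = k + 3, B = k + 4, C = 1.
Need (k + 3)·f(k+1) − (k + 3)·f(k) = 1.
deg f ≤ 0 (via 1,1,0).
Write f(k) = c0. Then LHS − RHS = -1, requiring -1 = 0: contradictory. No certificate.

No. Not Gosper-summable.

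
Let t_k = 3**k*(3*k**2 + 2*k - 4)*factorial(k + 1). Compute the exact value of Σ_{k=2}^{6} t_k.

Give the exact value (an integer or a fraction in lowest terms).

Σ = 440899200

The ratio is 3*(3*k**3 + 14*k**2 + 17*k + 2)/(3*k**2 + 2*k - 4).
A = 3*k + 6, B = 1, C = k**2 + 2*k/3 - 4/3.
f must satisfy (3*k + 6)·f(k+1) − (1)·f(k) = k**2 + 2*k/3 - 4/3.
Bound: deg f ≤ 1.
A polynomial solution: f(k) = (k - 2)/3.
So s_k = (B(k−1)f/C)·t_k = ((k - 2)/(3*k**2 + 2*k - 4))·t_k = 3**k*(k - 2)*factorial(k + 1).
Check: Δs_k = 3**k*(3*k**2 + 2*k - 4)*factorial(k + 1). ✓
Sum = s_(7) − s_(2); s_(7) = 440899200, s_(2) = 0 ⇒ 440899200.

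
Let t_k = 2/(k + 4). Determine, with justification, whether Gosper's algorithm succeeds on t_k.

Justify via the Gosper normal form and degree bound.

No — key equation has no polynomial f.

Ratio r(k) = (k + 4)/(k + 5).
Factor: A=k + 4; B=k + 5; C=1.
f must satisfy (k + 4)·f(k+1) − (k + 4)·f(k) = 1.
d = 0 from the (1,1,0) case.
Put f(k) = c0: A·f(k+1) − B(k−1)·f(k) − C = -1; need -1 = 0 — inconsistent ⇒ no f, not summable.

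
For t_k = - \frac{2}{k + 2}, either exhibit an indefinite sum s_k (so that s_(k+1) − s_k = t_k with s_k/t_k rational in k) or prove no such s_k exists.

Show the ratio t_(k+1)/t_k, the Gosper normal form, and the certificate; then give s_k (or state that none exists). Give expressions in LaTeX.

no hypergeometric antidifference exists

Compute t_(k+1)/t_k: get (k + 2)/(k + 3).
So A=k + 2 and B=k + 3, with C=1.
Key eq: (k + 2)·f(k+1) = (k + 2)·f(k) + (1).
Bound: deg f ≤ 0.
Put f(k) = c0: A·f(k+1) − B(k−1)·f(k) − C = -1; need -1 = 0 — inconsistent ⇒ no f, not summable.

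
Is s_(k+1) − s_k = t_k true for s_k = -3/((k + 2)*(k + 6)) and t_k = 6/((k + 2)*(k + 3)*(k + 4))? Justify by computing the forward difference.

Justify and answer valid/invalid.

s_(k+1) = -3/((k + 3)*(k + 7))
s_(k+1) − s_k = 3*(2*k + 9)/(k**4 + 18*k**3 + 113*k**2 + 288*k + 252)
(s_(k+1) − s_k) − t_k = 9*(-3*k - 16)/(k**5 + 22*k**4 + 185*k**3 + 740*k**2 + 1404*k + 1008)

Invalid: residual 9*(-3*k - 16)/(k**5 + 22*k**4 + 185*k**3 + 740*k**2 + 1404*k + 1008) ≠ 0.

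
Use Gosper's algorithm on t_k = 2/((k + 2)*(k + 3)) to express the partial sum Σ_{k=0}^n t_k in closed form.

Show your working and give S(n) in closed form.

S(n) = (n + 1)/(n + 3)

t_(k+1)/t_k = (k + 2)/(k + 4).
A = k + 2, B = k + 4, C = 1.
Set up (k + 2)·f(k+1) − (k + 3)·f(k) − (1) = 0.
From deg A=1, deg B=1, deg C=0: d=1.
A polynomial solution: f(k) = k/2.
So s_k = (B(k−1)f/C)·t_k = (k*(k + 3)/2)·t_k = k/(k + 2).
Verify: 2/(k**2 + 5*k + 6) matches t_k.
Σ_(k=0)^n t_k = s_(n+1) − s_(0) = ((n + 1)/(n + 3)) − (0), i.e. (n + 1)/(n + 3).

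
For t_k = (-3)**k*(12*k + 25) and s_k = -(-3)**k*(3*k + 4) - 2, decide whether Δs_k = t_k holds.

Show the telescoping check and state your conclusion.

s_(k+1) = 3*(-3)**k*(3*k + 7) - 2
s_(k+1) − s_k = (-3)**k*(12*k + 25)
(s_(k+1) − s_k) − t_k = 0

Valid — Δs_k = t_k.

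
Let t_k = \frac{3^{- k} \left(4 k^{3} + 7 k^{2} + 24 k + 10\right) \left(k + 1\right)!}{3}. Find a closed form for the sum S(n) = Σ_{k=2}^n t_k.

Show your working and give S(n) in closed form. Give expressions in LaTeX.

S(n) = 3^{- n - 1} \left(- 52 \cdot 3^{n} + 4 n^{4} n! + 23 n^{3} n! + 52 n^{2} n! + 55 n n! + 22 n!\right)

Compute t_(k+1)/t_k: get (4*k**4 + 27*k**3 + 88*k**2 + 145*k + 90)/(3*(4*k**3 + 7*k**2 + 24*k + 10)).
Take A(k)=k/3 + 2/3, B(k)=1, C(k)=k**3 + 7*k**2/4 + 6*k + 5/2.
Solve (k/3 + 2/3)·f(k+1) − (1)·f(k) = k**3 + 7*k**2/4 + 6*k + 5/2.
d = 2 from the (1,0,3) case.
Solving with deg f ≤ 2: f(k) = 3*(4*k**2 + 3*k + 4)/4.
R(k) = B(k−1)·f(k)/C(k) = 3*(4*k**2 + 3*k + 4)/(4*k**3 + 7*k**2 + 24*k + 10); s_k = R·t_k = (4*k**2 + 3*k + 4)*factorial(k + 1)/3**k.
Verify: (4*k**3 + 7*k**2 + 24*k + 10)*factorial(k + 1)/(3*3**k) matches t_k.
s_(n+1) = 3**(-n - 1)*(4*n**2 + 11*n + 11)*factorial(n + 2) and s_(2) = 52/3, so S(n) = 3**(-n - 1)*(-52*3**n + 4*n**4*factorial(n) + 23*n**3*factorial(n) + 52*n**2*factorial(n) + 55*n*factorial(n) + 22*factorial(n)).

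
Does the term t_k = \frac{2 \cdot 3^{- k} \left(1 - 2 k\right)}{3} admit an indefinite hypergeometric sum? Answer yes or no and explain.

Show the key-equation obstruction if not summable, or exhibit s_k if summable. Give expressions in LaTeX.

The ratio is (2*k + 1)/(3*(2*k - 1)).
Factor: A=1/3; B=1; C=k - 1/2.
Key eq: (1/3)·f(k+1) = (1)·f(k) + (k - 1/2).
Bound: deg f ≤ 1.
Solve for f: f(k) = -3*k/2 (degree 1 ≤ 1).
So s_k = (B(k−1)f/C)·t_k = (-3*k/(2*k - 1))·t_k = 2*k/3**k.
Δs = 2*(1 - 2*k)/(3*3**k), as required.

Yes. s_k = 2 \cdot 3^{- k} k.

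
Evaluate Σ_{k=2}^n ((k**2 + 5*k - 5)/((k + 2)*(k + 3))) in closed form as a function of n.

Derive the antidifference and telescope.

S(n) = (4*n**2 - 3*n - 1)/(4*(n + 3))

Step 1: r(k) = (k + 2)*(5*k + (k + 1)**2)/((k + 4)*(k**2 + 5*k - 5)).
Gosper form: A/B · C(k+1)/C(k) with A=k + 2, B=k + 4, C=k**2 + 5*k - 5.
Key eq: (k + 2)·f(k+1) = (k + 3)·f(k) + (k**2 + 5*k - 5).
Bound: deg f ≤ 2.
Solve for f: f(k) = k*(2*k - 7)/2 (degree 2 ≤ 2).
R(k) = B(k−1)·f(k)/C(k) = k*(k + 3)*(2*k - 7)/(2*(k**2 + 5*k - 5)); s_k = R·t_k = k*(2*k - 7)/(2*(k + 2)).
s_(k+1) − s_k = (k**2 + 5*k - 5)/(k**2 + 5*k + 6) = t_k.
Telescope: S(n) = s_(n+1) − s_(2) = (2*n**2 - 3*n - 5)/(2*(n + 3)) − (-3/4) = (4*n**2 - 3*n - 1)/(4*(n + 3)).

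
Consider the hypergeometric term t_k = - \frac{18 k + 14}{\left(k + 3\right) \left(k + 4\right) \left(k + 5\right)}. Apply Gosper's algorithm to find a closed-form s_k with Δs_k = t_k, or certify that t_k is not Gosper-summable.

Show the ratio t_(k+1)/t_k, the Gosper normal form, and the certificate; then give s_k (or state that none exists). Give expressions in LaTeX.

The ratio is (k + 3)*(9*k + 16)/((k + 6)*(9*k + 7)).
Take A(k)=k + 3, B(k)=k + 6, C(k)=k + 7/9.
Set up (k + 3)·f(k+1) − (k + 5)·f(k) − (k + 7/9) = 0.
Bound: deg f ≤ 2.
Match coefficients ⇒ f(k) = k*(17*k + 11)/108.
R(k) = B(k−1)·f(k)/C(k) = k*(k + 5)*(17*k + 11)/(12*(9*k + 7)); s_k = R·t_k = -k*(17*k + 11)/(6*(k + 3)*(k + 4)).
Verify: 2*(-9*k - 7)/(k**3 + 12*k**2 + 47*k + 60) matches t_k.

s_k = - \frac{k \left(17 k + 11\right)}{6 \left(k + 3\right) \left(k + 4\right)}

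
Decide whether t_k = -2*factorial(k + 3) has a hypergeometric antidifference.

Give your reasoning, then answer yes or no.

The ratio is k + 4.
A = k + 4, B = 1, C = 1.
Set up (k + 4)·f(k+1) − (1)·f(k) − (1) = 0.
Degrees (1,0,0) ⇒ d ≤ -1.
Negative degree bound (-1): no f exists, t_k not Gosper-summable.

No. Not Gosper-summable.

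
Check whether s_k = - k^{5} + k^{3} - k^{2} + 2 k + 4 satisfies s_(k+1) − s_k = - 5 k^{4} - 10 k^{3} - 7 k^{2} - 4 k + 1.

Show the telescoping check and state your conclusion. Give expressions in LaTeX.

s_(k+1) = 2*k - (k + 1)**5 + (k + 1)**3 - (k + 1)**2 + 6
s_(k+1) − s_k = -5*k**4 - 10*k**3 - 7*k**2 - 4*k + 1
(s_(k+1) − s_k) − t_k = 0

valid (s_(k+1) − s_k reduces to t_k)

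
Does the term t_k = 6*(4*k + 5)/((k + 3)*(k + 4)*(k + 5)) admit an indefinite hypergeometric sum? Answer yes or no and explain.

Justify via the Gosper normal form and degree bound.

The ratio is (k + 3)*(4*k + 9)/((k + 6)*(4*k + 5)).
So A=k + 3 and B=k + 6, with C=k + 5/4.
Solve (k + 3)·f(k+1) − (k + 5)·f(k) = k + 5/4.
d = 2 from the (1,1,1) case.
Match coefficients ⇒ f(k) = k*(17*k + 23)/96.
So s_k = (B(k−1)f/C)·t_k = (k*(k + 5)*(17*k + 23)/(24*(4*k + 5)))·t_k = k*(17*k + 23)/(4*(k + 3)*(k + 4)).
Δs = 6*(4*k + 5)/(k**3 + 12*k**2 + 47*k + 60), as required.

Yes. s_k = k*(17*k + 23)/(4*(k + 3)*(k + 4)).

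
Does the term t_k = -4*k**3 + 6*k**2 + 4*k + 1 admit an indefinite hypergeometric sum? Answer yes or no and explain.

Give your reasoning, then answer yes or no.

Yes. s_k = k**2*(-k**2 + 4*k - 2).

Step 1: r(k) = (4*k**3 + 6*k**2 - 4*k - 7)/(4*k**3 - 6*k**2 - 4*k - 1).
Normal form (A,B,C) = (1, 1, k**3 - 3*k**2/2 - k - 1/4).
Set up (1)·f(k+1) − (1)·f(k) − (k**3 - 3*k**2/2 - k - 1/4) = 0.
From deg A=0, deg B=0, deg C=3: d=4.
Solve for f: f(k) = k**2*(k**2 - 4*k + 2)/4 (degree 4 ≤ 4).
So s_k = (B(k−1)f/C)·t_k = (k**2*(k**2 - 4*k + 2)/(4*k**3 - 6*k**2 - 4*k - 1))·t_k = k**2*(-k**2 + 4*k - 2).
Verify: -4*k**3 + 6*k**2 + 4*k + 1 matches t_k.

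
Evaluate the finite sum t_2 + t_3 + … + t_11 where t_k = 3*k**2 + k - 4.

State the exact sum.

Σ = 1540

r(k) = k*(3*k + 7)/(3*k**2 + k - 4) after simplifying.
Take A(k)=1, B(k)=1, C(k)=k**2 + k/3 - 4/3.
Set up (1)·f(k+1) − (1)·f(k) − (k**2 + k/3 - 4/3) = 0.
Bound: deg f ≤ 3.
Coefficient equations give f(k) = k*(k**2 - k - 4)/3.
R(k) = B(k−1)·f(k)/C(k) = k*(k**2 - k - 4)/((k - 1)*(3*k + 4)); s_k = R·t_k = k*(k**2 - k - 4).
Verify: 3*k**2 + k - 4 matches t_k.
Sum = s_(12) − s_(2); s_(12) = 1536, s_(2) = -4 ⇒ 1540.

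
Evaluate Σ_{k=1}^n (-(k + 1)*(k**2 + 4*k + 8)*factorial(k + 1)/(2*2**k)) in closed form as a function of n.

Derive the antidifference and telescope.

S(n) = 2**(-n - 1)*(2**(n + 4) - n**4*factorial(n) - 8*n**3*factorial(n) - 25*n**2*factorial(n) - 34*n*factorial(n) - 16*factorial(n))

Ratio r(k) = (k + 2)**2*(4*k + (k + 1)**2 + 12)/(2*(k + 1)*(k**2 + 4*k + 8)).
A = k/2 + 1, B = 1, C = k**3 + 5*k**2 + 12*k + 8.
f must satisfy (k/2 + 1)·f(k+1) − (1)·f(k) = k**3 + 5*k**2 + 12*k + 8.
deg f ≤ 2 (via 1,0,3).
Coefficient equations give f(k) = 2*(k**2 + 3*k + 4).
R(k) = B(k−1)·f(k)/C(k) = 2*(k**2 + 3*k + 4)/((k + 1)*(k**2 + 4*k + 8)); s_k = R·t_k = -(k**2 + 3*k + 4)*factorial(k + 1)/2**k.
Verify: -(k + 1)*(k**2 + 4*k + 8)*factorial(k + 1)/(2*2**k) matches t_k.
Evaluate: s_(n+1) = -2**(-n - 1)*(n**2 + 5*n + 8)*factorial(n + 2); subtract s_(1) = -8 ⇒ S(n) = 2**(-n - 1)*(2**(n + 4) - n**4*factorial(n) - 8*n**3*factorial(n) - 25*n**2*factorial(n) - 34*n*factorial(n) - 16*factorial(n)).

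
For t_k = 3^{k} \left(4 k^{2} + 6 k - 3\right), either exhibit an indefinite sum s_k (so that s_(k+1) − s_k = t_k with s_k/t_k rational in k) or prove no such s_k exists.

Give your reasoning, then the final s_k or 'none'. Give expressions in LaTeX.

s_k = 3^{k} k \left(2 k - 3\right)

Step 1: r(k) = 3*(4*k**2 + 14*k + 7)/(4*k**2 + 6*k - 3).
Take A(k)=3, B(k)=1, C(k)=k**2 + 3*k/2 - 3/4.
Key eq: (3)·f(k+1) = (1)·f(k) + (k**2 + 3*k/2 - 3/4).
d = 2 from the (0,0,2) case.
Match coefficients ⇒ f(k) = k*(2*k - 3)/4.
Certificate R = B(k−1)f/C = k*(2*k - 3)/(4*k**2 + 6*k - 3) gives s_k = 3**k*k*(2*k - 3).
Check: Δs_k = 3**k*(4*k**2 + 6*k - 3). ✓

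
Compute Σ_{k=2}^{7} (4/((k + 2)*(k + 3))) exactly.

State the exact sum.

Σ = 3/5

Compute t_(k+1)/t_k: get (k + 2)/(k + 4).
Gosper form: A/B · C(k+1)/C(k) with A=k + 2, B=k + 4, C=1.
Set up (k + 2)·f(k+1) − (k + 3)·f(k) − (1) = 0.
From deg A=1, deg B=1, deg C=0: d=1.
Coefficient equations give f(k) = k/2.
Then R = B(k−1)f/C = k*(k + 3)/2, so s_k = R(k)·t_k = 2*k/(k + 2).
Check: Δs_k = 4/(k**2 + 5*k + 6). ✓
Evaluate s at k=8 and k=2: 8/5 and 1; difference 3/5.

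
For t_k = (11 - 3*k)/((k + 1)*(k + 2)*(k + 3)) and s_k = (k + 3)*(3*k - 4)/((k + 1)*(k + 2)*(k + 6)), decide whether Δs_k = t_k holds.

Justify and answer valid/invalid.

s_(k+1) = (k + 4)*(3*k - 1)/((k + 2)*(k + 3)*(k + 7))
s_(k+1) − s_k = (-3*k**3 - 10*k**2 + 53*k + 228)/(k**5 + 19*k**4 + 131*k**3 + 401*k**2 + 540*k + 252)
(s_(k+1) − s_k) − t_k = 18*(k**2 + 2*k - 13)/(k**5 + 19*k**4 + 131*k**3 + 401*k**2 + 540*k + 252)

Invalid: residual 18*(k**2 + 2*k - 13)/(k**5 + 19*k**4 + 131*k**3 + 401*k**2 + 540*k + 252) ≠ 0.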